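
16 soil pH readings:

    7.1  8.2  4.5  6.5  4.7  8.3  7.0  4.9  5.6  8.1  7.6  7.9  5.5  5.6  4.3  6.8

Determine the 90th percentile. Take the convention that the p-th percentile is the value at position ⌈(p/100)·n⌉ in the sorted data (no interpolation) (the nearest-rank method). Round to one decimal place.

Sorted: 4.3, 4.5, 4.7, 4.9, 5.5, 5.6, 5.6, 6.5, 6.8, 7.0, 7.1, 7.6, 7.9, 8.1, 8.2, 8.3.
n = 16.
Position = ⌈90/100 · 16⌉ = ⌈14.4⌉ = 15.
The value at rank 15 is 8.2.

8.2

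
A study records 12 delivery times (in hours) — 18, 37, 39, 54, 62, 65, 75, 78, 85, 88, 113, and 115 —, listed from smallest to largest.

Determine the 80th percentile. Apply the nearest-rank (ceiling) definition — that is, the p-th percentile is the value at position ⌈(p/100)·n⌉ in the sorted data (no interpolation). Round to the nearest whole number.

n = 12.
Position = ⌈80/100 · 12⌉ = ⌈9.6⌉ = 10.
The value at rank 10 is 88.

88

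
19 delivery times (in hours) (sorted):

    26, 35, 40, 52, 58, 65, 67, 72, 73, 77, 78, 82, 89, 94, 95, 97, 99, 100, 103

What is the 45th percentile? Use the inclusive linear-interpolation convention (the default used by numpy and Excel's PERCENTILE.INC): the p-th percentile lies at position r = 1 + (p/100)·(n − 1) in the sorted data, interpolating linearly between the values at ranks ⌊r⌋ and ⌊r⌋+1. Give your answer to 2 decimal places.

73.40

n = 19.
r = 1 + (45/100)·(19 − 1) = 1 + 8.1 = 9.1.
Rank 9 is 73 and rank 10 is 77.
Interpolate: 73 + 0.1·(77 − 73) = 73 + 0.1·4 = 73.4.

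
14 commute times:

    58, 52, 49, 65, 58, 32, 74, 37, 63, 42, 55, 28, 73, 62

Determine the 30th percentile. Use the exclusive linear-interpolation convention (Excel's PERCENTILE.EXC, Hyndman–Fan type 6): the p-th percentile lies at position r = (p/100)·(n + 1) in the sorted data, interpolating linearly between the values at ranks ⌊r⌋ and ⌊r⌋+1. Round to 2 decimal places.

45.50

Sorted: 28, 32, 37, 42, 49, 52, 55, 58, 58, 62, 63, 65, 73, 74.
n = 14.
r = (30/100)·(14 + 1) = 4.5.
Rank 4 is 42 and rank 5 is 49.
Interpolate: 42 + 0.5·(49 − 42) = 42 + 0.5·7 = 45.5.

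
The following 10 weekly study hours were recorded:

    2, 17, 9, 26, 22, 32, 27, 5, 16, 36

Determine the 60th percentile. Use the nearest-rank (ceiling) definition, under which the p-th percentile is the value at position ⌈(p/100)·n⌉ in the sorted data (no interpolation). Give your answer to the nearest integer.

22

Sorted: 2, 5, 9, 16, 17, 22, 26, 27, 32, 36.
n = 10.
Position = ⌈60/100 · 10⌉ = ⌈6⌉ = 6.
The value at rank 6 is 22.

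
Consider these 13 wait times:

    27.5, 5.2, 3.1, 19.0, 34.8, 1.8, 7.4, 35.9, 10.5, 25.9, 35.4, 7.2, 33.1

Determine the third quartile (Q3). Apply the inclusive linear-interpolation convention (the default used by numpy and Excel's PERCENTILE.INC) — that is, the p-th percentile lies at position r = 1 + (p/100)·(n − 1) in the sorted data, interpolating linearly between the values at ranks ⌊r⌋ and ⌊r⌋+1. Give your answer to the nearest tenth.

33.1

Sorted: 1.8, 3.1, 5.2, 7.2, 7.4, 10.5, 19.0, 25.9, 27.5, 33.1, 34.8, 35.4, 35.9.
n = 13.
r = 1 + (75/100)·(13 − 1) = 1 + 9 = 10.
r is an integer, so P75 is the value at rank 10: 33.1.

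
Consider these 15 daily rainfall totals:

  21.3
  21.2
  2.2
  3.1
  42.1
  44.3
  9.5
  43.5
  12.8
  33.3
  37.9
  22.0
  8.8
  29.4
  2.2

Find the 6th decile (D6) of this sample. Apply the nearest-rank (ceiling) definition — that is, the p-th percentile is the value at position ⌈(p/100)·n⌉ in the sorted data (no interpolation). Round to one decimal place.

Sorted: 2.2, 2.2, 3.1, 8.8, 9.5, 12.8, 21.2, 21.3, 22.0, 29.4, 33.3, 37.9, 42.1, 43.5, 44.3.
n = 15.
Position = ⌈60/100 · 15⌉ = ⌈9⌉ = 9.
The value at rank 9 is 22.0.

22.0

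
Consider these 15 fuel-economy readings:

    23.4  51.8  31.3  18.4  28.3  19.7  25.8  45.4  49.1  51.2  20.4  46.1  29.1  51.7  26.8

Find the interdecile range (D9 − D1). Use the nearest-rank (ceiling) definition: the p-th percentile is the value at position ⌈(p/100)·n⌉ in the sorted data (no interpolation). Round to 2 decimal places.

Sorted: 18.4, 19.7, 20.4, 23.4, 25.8, 26.8, 28.3, 29.1, 31.3, 45.4, 46.1, 49.1, 51.2, 51.7, 51.8.
n = 15.
P10: rank ⌈10/100·15⌉ = 2 → 19.7.
P90: rank ⌈90/100·15⌉ = 14 → 51.7.
Difference: 51.7 − 19.7 = 32.

32.00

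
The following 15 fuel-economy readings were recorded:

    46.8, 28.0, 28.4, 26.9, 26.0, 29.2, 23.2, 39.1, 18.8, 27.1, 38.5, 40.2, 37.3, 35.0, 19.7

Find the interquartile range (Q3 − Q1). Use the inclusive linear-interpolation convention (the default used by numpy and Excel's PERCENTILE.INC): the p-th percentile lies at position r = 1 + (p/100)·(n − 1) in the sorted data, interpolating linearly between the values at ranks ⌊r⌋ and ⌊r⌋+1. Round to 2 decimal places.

Sorted: 18.8, 19.7, 23.2, 26.0, 26.9, 27.1, 28.0, 28.4, 29.2, 35.0, 37.3, 38.5, 39.1, 40.2, 46.8.
n = 15.
P25: r = 4.5; ranks 4–5 are 26.0, 26.9; interpolating gives 26.45.
P75: r = 11.5; ranks 11–12 are 37.3, 38.5; interpolating gives 37.9.
Difference: 37.9 − 26.45 = 11.45.

11.45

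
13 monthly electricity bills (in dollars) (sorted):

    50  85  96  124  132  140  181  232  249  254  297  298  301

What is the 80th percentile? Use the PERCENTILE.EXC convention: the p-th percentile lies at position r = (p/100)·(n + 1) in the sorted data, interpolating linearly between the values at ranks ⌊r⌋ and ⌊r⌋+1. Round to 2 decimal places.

n = 13.
r = (80/100)·(13 + 1) = 11.2.
Rank 11 is 297 and rank 12 is 298.
Interpolate: 297 + 0.2·(298 − 297) = 297 + 0.2·1 = 297.2.

297.20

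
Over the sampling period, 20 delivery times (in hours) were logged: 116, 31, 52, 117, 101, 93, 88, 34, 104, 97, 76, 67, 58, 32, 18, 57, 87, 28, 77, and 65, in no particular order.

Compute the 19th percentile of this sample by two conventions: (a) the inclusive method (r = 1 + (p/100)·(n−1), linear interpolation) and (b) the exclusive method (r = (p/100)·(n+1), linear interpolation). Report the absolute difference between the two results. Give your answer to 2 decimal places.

1.23

Sorted: 18, 28, 31, 32, 34, 52, 57, 58, 65, 67, 76, 77, 87, 88, 93, 97, 101, 104, 116, 117.
n = 20.
(a) r = 4.61; between ranks 4 (32) and 5 (34): 33.22.
(b) r = 3.99; between ranks 3 (31) and 4 (32): 31.99.
|33.22 − 31.99| = 1.23.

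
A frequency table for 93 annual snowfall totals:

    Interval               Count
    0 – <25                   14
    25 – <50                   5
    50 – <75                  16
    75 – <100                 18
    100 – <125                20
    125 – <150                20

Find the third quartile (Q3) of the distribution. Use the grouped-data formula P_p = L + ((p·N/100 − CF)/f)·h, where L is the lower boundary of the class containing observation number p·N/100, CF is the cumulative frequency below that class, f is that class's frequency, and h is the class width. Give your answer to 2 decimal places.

N = 93; target position k = 75/100 · 93 = 69.75.
Cumulative frequencies: 14, 19, 35, 53, 73, 93.
Observation 69.75 falls in the class 100 – <125.
L = 100, CF = 53, f = 20, h = 25.
P75 = 100 + ((69.75 − 53)/20)·25 = 100 + 20.9375 = 120.938.

120.94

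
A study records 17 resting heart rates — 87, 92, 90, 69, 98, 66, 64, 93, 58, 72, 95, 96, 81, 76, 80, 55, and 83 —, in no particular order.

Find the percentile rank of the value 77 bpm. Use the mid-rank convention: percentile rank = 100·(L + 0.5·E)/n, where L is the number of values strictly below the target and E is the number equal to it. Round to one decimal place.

41.2

Sorted: 55, 58, 64, 66, 69, 72, 76, 80, 81, 83, 87, 90, 92, 93, 95, 96, 98.
Count below 77: L = 7; count equal: E = 0; n = 17.
Percentile rank = 100·(7 + 0.5·0)/17 = 100·7/17 = 41.18.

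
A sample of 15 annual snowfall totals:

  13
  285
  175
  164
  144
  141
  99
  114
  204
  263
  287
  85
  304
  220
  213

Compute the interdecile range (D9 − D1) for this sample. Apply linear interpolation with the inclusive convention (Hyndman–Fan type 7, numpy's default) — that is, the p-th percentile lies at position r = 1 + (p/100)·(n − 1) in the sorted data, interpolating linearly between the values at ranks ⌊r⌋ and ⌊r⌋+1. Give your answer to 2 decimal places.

Sorted: 13, 85, 99, 114, 141, 144, 164, 175, 204, 213, 220, 263, 285, 287, 304.
n = 15.
P10: r = 2.4; ranks 2–3 are 85, 99; interpolating gives 90.6.
P90: r = 13.6; ranks 13–14 are 285, 287; interpolating gives 286.2.
Difference: 286.2 − 90.6 = 195.6.

195.60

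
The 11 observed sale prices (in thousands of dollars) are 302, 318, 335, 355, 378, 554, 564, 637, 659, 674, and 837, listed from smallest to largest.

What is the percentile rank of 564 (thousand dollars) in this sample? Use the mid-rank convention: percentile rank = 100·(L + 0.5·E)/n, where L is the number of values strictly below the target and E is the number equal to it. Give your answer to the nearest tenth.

59.1

Count below 564: L = 6; count equal: E = 1; n = 11.
Percentile rank = 100·(6 + 0.5·1)/11 = 100·6.5/11 = 59.09.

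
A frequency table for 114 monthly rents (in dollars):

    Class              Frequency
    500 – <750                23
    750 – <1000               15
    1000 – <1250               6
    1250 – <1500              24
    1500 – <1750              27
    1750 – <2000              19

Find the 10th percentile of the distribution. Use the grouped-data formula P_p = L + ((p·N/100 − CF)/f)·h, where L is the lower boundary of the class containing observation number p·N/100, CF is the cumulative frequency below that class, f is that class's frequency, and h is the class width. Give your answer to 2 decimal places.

623.91

N = 114; target position k = 10/100 · 114 = 11.4.
Cumulative frequencies: 23, 38, 44, 68, 95, 114.
Observation 11.4 falls in the class 500 – <750.
L = 500, CF = 0, f = 23, h = 250.
P10 = 500 + ((11.4 − 0)/23)·250 = 500 + 123.913 = 623.913.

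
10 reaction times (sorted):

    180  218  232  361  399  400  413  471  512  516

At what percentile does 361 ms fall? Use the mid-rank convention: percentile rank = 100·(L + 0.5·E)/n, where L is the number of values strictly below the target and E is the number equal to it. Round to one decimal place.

Count below 361: L = 3; count equal: E = 1; n = 10.
Percentile rank = 100·(3 + 0.5·1)/10 = 100·3.5/10 = 35.

35.0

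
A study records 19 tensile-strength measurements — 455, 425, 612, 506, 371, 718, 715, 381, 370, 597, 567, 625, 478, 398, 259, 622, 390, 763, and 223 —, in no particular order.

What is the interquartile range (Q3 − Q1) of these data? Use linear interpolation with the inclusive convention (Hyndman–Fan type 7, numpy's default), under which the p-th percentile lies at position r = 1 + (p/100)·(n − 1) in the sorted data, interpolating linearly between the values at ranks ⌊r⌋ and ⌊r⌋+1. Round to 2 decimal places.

231.50

Sorted: 223, 259, 370, 371, 381, 390, 398, 425, 455, 478, 506, 567, 597, 612, 622, 625, 715, 718, 763.
n = 19.
P25: r = 5.5; ranks 5–6 are 381, 390; interpolating gives 385.5.
P75: r = 14.5; ranks 14–15 are 612, 622; interpolating gives 617.
Difference: 617 − 385.5 = 231.5.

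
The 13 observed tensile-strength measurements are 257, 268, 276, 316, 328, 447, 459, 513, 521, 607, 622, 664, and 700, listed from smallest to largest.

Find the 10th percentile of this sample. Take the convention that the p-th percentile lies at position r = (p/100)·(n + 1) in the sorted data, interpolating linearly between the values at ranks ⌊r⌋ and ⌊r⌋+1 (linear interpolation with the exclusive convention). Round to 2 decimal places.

261.40

n = 13.
r = (10/100)·(13 + 1) = 1.4.
Rank 1 is 257 and rank 2 is 268.
Interpolate: 257 + 0.4·(268 − 257) = 257 + 0.4·11 = 261.4.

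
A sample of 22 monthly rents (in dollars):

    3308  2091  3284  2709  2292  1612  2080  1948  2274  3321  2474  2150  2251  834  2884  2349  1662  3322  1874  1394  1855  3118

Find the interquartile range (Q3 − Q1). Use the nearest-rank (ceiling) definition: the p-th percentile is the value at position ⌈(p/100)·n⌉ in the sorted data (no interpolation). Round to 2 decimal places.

Sorted: 834, 1394, 1612, 1662, 1855, 1874, 1948, 2080, 2091, 2150, 2251, 2274, 2292, 2349, 2474, 2709, 2884, 3118, 3284, 3308, 3321, 3322.
n = 22.
P25: rank ⌈25/100·22⌉ = 6 → 1874.
P75: rank ⌈75/100·22⌉ = 17 → 2884.
Difference: 2884 − 1874 = 1010.

1010.00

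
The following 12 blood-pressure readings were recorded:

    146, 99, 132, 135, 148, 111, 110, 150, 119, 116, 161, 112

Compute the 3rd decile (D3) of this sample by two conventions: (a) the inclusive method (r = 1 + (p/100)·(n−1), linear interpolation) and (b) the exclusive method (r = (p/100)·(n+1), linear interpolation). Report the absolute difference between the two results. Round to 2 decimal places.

1.30

Sorted: 99, 110, 111, 112, 116, 119, 132, 135, 146, 148, 150, 161.
n = 12.
(a) r = 4.3; between ranks 4 (112) and 5 (116): 113.2.
(b) r = 3.9; between ranks 3 (111) and 4 (112): 111.9.
|113.2 − 111.9| = 1.3.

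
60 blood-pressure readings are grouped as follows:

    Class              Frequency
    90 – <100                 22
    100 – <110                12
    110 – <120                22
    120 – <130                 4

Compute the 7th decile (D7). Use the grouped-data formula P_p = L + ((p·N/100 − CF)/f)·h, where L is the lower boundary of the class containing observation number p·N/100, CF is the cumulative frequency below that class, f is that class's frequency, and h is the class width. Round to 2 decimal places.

N = 60; target position k = 70/100 · 60 = 42.
Cumulative frequencies: 22, 34, 56, 60.
Observation 42 falls in the class 110 – <120.
L = 110, CF = 34, f = 22, h = 10.
P70 = 110 + ((42 − 34)/22)·10 = 110 + 3.63636 = 113.636.

113.64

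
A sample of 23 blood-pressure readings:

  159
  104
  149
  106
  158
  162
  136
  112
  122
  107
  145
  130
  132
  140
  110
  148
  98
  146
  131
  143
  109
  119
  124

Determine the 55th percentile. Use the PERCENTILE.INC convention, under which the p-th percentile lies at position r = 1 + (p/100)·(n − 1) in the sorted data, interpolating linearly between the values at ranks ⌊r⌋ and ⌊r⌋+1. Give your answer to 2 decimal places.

132.40

Sorted: 98, 104, 106, 107, 109, 110, 112, 119, 122, 124, 130, 131, 132, 136, 140, 143, 145, 146, 148, 149, 158, 159, 162.
n = 23.
r = 1 + (55/100)·(23 − 1) = 1 + 12.1 = 13.1.
Rank 13 is 132 and rank 14 is 136.
Interpolate: 132 + 0.1·(136 − 132) = 132 + 0.1·4 = 132.4.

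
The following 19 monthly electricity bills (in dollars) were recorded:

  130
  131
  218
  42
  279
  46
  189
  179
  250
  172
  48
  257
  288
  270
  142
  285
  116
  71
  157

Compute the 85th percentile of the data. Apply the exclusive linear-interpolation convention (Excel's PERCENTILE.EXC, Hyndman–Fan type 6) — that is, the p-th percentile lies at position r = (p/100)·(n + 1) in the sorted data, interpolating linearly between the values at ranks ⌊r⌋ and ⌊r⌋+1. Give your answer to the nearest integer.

Sorted: 42, 46, 48, 71, 116, 130, 131, 142, 157, 172, 179, 189, 218, 250, 257, 270, 279, 285, 288.
n = 19.
r = (85/100)·(19 + 1) = 17.
r is an integer, so P85 is the value at rank 17: 279.

279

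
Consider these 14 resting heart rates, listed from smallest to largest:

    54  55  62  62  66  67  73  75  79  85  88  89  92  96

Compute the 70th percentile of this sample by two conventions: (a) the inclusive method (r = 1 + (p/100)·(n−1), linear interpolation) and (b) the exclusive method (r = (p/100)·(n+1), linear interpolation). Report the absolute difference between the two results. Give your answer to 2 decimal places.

n = 14.
(a) r = 10.1; between ranks 10 (85) and 11 (88): 85.3.
(b) r = 10.5; between ranks 10 (85) and 11 (88): 86.5.
|85.3 − 86.5| = 1.2.

1.20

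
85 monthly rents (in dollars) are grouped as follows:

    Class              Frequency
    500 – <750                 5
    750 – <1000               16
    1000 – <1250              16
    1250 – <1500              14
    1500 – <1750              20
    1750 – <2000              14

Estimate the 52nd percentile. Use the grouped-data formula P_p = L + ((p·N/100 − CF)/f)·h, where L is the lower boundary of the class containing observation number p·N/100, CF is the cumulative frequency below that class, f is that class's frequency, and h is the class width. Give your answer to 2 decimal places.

N = 85; target position k = 52/100 · 85 = 44.2.
Cumulative frequencies: 5, 21, 37, 51, 71, 85.
Observation 44.2 falls in the class 1250 – <1500.
L = 1250, CF = 37, f = 14, h = 250.
P52 = 1250 + ((44.2 − 37)/14)·250 = 1250 + 128.571 = 1378.57.

1378.57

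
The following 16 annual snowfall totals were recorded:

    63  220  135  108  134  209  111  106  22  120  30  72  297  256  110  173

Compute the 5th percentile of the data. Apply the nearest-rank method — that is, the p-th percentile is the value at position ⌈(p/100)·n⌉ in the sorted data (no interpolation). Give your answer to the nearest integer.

Sorted: 22, 30, 63, 72, 106, 108, 110, 111, 120, 134, 135, 173, 209, 220, 256, 297.
n = 16.
Position = ⌈5/100 · 16⌉ = ⌈0.8⌉ = 1.
The value at rank 1 is 22.

22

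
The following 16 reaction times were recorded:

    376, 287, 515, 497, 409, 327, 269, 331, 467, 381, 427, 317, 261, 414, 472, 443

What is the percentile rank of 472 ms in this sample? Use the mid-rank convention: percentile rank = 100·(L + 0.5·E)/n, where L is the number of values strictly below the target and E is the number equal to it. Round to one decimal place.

Sorted: 261, 269, 287, 317, 327, 331, 376, 381, 409, 414, 427, 443, 467, 472, 497, 515.
Count below 472: L = 13; count equal: E = 1; n = 16.
Percentile rank = 100·(13 + 0.5·1)/16 = 100·13.5/16 = 84.38.

84.4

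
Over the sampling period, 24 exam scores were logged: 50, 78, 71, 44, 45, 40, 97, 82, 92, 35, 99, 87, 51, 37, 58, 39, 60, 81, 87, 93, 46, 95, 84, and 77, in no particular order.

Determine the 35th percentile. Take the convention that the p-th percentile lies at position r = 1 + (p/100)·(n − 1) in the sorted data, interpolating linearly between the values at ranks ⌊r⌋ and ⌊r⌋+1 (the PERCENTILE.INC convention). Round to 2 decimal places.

Sorted: 35, 37, 39, 40, 44, 45, 46, 50, 51, 58, 60, 71, 77, 78, 81, 82, 84, 87, 87, 92, 93, 95, 97, 99.
n = 24.
r = 1 + (35/100)·(24 − 1) = 1 + 8.05 = 9.05.
Rank 9 is 51 and rank 10 is 58.
Interpolate: 51 + 0.05·(58 − 51) = 51 + 0.05·7 = 51.35.

51.35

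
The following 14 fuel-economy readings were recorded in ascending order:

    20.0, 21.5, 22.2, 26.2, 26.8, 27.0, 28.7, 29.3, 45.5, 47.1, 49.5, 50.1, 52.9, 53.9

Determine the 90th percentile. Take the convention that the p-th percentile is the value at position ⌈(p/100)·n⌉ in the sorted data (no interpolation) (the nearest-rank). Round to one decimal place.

52.9

n = 14.
Position = ⌈90/100 · 14⌉ = ⌈12.6⌉ = 13.
The value at rank 13 is 52.9.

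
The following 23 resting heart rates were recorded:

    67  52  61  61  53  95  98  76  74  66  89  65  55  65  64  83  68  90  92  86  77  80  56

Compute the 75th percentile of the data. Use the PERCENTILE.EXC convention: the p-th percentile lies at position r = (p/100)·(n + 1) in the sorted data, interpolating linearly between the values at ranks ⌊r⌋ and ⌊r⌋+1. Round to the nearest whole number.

Sorted: 52, 53, 55, 56, 61, 61, 64, 65, 65, 66, 67, 68, 74, 76, 77, 80, 83, 86, 89, 90, 92, 95, 98.
n = 23.
r = (75/100)·(23 + 1) = 18.
r is an integer, so P75 is the value at rank 18: 86.

86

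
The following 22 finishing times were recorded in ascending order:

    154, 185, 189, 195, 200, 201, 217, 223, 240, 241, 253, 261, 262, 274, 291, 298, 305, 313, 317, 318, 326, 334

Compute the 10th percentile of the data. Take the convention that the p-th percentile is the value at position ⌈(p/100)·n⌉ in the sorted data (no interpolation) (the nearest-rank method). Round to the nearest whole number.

n = 22.
Position = ⌈10/100 · 22⌉ = ⌈2.2⌉ = 3.
The value at rank 3 is 189.

189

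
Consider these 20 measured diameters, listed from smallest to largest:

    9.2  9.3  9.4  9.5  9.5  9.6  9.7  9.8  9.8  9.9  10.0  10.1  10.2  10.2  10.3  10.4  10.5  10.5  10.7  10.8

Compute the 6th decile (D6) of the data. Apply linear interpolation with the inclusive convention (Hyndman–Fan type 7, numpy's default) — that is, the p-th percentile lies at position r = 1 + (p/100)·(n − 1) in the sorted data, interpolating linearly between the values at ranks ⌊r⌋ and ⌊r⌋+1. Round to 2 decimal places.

n = 20.
r = 1 + (60/100)·(20 − 1) = 1 + 11.4 = 12.4.
Rank 12 is 10.1 and rank 13 is 10.2.
Interpolate: 10.1 + 0.4·(10.2 − 10.1) = 10.1 + 0.4·0.1 = 10.14.

10.14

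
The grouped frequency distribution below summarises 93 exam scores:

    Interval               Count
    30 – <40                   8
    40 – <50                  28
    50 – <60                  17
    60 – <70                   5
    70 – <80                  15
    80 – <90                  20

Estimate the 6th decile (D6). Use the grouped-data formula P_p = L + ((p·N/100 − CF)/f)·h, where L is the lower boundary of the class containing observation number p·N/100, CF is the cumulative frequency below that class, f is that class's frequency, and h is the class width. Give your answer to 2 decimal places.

65.60

N = 93; target position k = 60/100 · 93 = 55.8.
Cumulative frequencies: 8, 36, 53, 58, 73, 93.
Observation 55.8 falls in the class 60 – <70.
L = 60, CF = 53, f = 5, h = 10.
P60 = 60 + ((55.8 − 53)/5)·10 = 60 + 5.6 = 65.6.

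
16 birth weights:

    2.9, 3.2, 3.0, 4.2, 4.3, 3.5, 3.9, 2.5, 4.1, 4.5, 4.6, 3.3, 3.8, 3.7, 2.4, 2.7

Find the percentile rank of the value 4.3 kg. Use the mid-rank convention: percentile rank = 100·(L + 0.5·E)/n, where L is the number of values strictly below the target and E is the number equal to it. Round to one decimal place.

Sorted: 2.4, 2.5, 2.7, 2.9, 3.0, 3.2, 3.3, 3.5, 3.7, 3.8, 3.9, 4.1, 4.2, 4.3, 4.5, 4.6.
Count below 4.3: L = 13; count equal: E = 1; n = 16.
Percentile rank = 100·(13 + 0.5·1)/16 = 100·13.5/16 = 84.38.

84.4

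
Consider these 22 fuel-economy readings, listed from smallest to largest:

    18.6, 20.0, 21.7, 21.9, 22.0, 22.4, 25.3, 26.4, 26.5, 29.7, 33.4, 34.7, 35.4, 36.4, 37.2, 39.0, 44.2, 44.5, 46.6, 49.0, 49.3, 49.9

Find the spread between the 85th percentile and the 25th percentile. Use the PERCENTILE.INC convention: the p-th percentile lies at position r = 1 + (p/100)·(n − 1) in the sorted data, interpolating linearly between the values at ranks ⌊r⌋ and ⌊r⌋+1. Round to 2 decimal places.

n = 22.
P25: r = 6.25; ranks 6–7 are 22.4, 25.3; interpolating gives 23.125.
P85: r = 18.85; ranks 18–19 are 44.5, 46.6; interpolating gives 46.285.
Difference: 46.285 − 23.125 = 23.16.

23.16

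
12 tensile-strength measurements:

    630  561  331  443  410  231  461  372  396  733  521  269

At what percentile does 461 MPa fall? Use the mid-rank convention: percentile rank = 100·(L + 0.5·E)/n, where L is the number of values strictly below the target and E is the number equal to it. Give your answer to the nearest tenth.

Sorted: 231, 269, 331, 372, 396, 410, 443, 461, 521, 561, 630, 733.
Count below 461: L = 7; count equal: E = 1; n = 12.
Percentile rank = 100·(7 + 0.5·1)/12 = 100·7.5/12 = 62.5.

62.5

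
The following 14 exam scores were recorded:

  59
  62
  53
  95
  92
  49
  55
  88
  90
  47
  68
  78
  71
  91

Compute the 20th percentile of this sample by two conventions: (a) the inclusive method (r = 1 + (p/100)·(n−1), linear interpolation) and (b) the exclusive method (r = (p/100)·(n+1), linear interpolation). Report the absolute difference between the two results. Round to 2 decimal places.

1.20

Sorted: 47, 49, 53, 55, 59, 62, 68, 71, 78, 88, 90, 91, 92, 95.
n = 14.
(a) r = 3.6; between ranks 3 (53) and 4 (55): 54.2.
(b) r = 3 → value at rank 3 = 53.
|54.2 − 53| = 1.2.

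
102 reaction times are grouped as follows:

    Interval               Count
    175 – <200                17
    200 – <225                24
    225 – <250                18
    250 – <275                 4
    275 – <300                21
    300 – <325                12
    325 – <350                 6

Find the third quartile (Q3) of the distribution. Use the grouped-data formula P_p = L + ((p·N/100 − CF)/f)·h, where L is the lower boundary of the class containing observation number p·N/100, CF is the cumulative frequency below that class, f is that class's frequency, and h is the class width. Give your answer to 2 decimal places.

N = 102; target position k = 75/100 · 102 = 76.5.
Cumulative frequencies: 17, 41, 59, 63, 84, 96, 102.
Observation 76.5 falls in the class 275 – <300.
L = 275, CF = 63, f = 21, h = 25.
P75 = 275 + ((76.5 − 63)/21)·25 = 275 + 16.0714 = 291.071.

291.07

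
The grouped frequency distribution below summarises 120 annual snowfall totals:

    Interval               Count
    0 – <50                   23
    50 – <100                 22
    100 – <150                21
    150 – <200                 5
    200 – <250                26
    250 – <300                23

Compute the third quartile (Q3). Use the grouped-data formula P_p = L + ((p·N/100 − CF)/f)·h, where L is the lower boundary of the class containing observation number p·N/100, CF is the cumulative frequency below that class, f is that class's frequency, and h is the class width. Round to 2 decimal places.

N = 120; target position k = 75/100 · 120 = 90.
Cumulative frequencies: 23, 45, 66, 71, 97, 120.
Observation 90 falls in the class 200 – <250.
L = 200, CF = 71, f = 26, h = 50.
P75 = 200 + ((90 − 71)/26)·50 = 200 + 36.5385 = 236.538.

236.54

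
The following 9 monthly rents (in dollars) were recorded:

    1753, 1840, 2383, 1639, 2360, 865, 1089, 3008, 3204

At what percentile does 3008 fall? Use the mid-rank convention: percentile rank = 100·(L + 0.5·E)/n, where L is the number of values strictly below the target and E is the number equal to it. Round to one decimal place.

Sorted: 865, 1089, 1639, 1753, 1840, 2360, 2383, 3008, 3204.
Count below 3008: L = 7; count equal: E = 1; n = 9.
Percentile rank = 100·(7 + 0.5·1)/9 = 100·7.5/9 = 83.33.

83.3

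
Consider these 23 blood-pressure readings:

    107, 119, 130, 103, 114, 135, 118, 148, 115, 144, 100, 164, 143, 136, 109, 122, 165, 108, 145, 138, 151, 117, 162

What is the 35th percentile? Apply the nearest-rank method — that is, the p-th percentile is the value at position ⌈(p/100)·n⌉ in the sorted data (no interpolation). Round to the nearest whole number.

118

Sorted: 100, 103, 107, 108, 109, 114, 115, 117, 118, 119, 122, 130, 135, 136, 138, 143, 144, 145, 148, 151, 162, 164, 165.
n = 23.
Position = ⌈35/100 · 23⌉ = ⌈8.05⌉ = 9.
The value at rank 9 is 118.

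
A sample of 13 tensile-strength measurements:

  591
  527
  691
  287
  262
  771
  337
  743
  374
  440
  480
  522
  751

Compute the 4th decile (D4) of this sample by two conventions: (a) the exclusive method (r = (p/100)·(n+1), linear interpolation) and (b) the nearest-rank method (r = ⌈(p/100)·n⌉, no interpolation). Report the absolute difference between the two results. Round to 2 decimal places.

Sorted: 262, 287, 337, 374, 440, 480, 522, 527, 591, 691, 743, 751, 771.
n = 13.
(a) r = 5.6; between ranks 5 (440) and 6 (480): 464.
(b) the nearest-rank method: rank 6 → 480.
|464 − 480| = 16.

16.00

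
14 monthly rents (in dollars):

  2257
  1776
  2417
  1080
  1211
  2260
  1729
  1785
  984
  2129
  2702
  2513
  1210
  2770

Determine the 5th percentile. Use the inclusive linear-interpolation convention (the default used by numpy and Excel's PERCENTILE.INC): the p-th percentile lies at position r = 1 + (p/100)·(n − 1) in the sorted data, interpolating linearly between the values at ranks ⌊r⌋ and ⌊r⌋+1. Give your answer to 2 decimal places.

Sorted: 984, 1080, 1210, 1211, 1729, 1776, 1785, 2129, 2257, 2260, 2417, 2513, 2702, 2770.
n = 14.
r = 1 + (5/100)·(14 − 1) = 1 + 0.65 = 1.65.
Rank 1 is 984 and rank 2 is 1080.
Interpolate: 984 + 0.65·(1080 − 984) = 984 + 0.65·96 = 1046.4.

1046.40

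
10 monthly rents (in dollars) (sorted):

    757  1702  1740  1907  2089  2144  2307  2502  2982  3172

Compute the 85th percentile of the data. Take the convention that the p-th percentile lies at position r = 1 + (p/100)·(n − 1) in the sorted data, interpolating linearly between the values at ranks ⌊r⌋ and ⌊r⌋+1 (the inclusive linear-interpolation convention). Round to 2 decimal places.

2814.00

n = 10.
r = 1 + (85/100)·(10 − 1) = 1 + 7.65 = 8.65.
Rank 8 is 2502 and rank 9 is 2982.
Interpolate: 2502 + 0.65·(2982 − 2502) = 2502 + 0.65·480 = 2814.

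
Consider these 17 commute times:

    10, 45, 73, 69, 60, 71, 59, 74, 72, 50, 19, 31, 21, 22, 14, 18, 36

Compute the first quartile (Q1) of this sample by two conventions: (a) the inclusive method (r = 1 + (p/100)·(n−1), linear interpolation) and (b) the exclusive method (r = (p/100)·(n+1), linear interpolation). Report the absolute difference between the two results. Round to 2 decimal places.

1.00

Sorted: 10, 14, 18, 19, 21, 22, 31, 36, 45, 50, 59, 60, 69, 71, 72, 73, 74.
n = 17.
(a) r = 5 → value at rank 5 = 21.
(b) r = 4.5; between ranks 4 (19) and 5 (21): 20.
|21 − 20| = 1.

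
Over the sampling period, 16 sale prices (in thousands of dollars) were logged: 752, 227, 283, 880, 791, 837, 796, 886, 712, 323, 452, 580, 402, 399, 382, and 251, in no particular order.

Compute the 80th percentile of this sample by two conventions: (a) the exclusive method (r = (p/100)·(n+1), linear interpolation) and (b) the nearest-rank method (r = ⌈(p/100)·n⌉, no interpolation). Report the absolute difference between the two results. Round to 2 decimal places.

Sorted: 227, 251, 283, 323, 382, 399, 402, 452, 580, 712, 752, 791, 796, 837, 880, 886.
n = 16.
(a) r = 13.6; between ranks 13 (796) and 14 (837): 820.6.
(b) the nearest-rank method: rank 13 → 796.
|820.6 − 796| = 24.6.

24.60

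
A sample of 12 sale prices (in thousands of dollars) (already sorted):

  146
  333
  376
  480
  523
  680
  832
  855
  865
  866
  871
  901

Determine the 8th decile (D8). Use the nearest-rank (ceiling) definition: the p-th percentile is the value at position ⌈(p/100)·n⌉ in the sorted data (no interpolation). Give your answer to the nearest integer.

n = 12.
Position = ⌈80/100 · 12⌉ = ⌈9.6⌉ = 10.
The value at rank 10 is 866.

866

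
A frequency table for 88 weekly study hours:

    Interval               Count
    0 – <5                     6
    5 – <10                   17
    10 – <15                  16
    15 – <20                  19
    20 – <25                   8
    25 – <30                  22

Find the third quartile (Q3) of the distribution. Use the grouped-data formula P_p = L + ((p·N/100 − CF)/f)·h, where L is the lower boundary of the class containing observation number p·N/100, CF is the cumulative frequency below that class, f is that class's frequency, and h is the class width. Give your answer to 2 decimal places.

N = 88; target position k = 75/100 · 88 = 66.
Cumulative frequencies: 6, 23, 39, 58, 66, 88.
Observation 66 falls in the class 20 – <25.
L = 20, CF = 58, f = 8, h = 5.
P75 = 20 + ((66 − 58)/8)·5 = 20 + 5 = 25.

25.00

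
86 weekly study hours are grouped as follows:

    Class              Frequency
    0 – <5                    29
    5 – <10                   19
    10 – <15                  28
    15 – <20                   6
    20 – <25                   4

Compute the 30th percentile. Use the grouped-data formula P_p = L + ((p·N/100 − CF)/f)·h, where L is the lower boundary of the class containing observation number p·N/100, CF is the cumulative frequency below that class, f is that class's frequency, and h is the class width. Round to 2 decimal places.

4.45

N = 86; target position k = 30/100 · 86 = 25.8.
Cumulative frequencies: 29, 48, 76, 82, 86.
Observation 25.8 falls in the class 0 – <5.
L = 0, CF = 0, f = 29, h = 5.
P30 = 0 + ((25.8 − 0)/29)·5 = 0 + 4.44828 = 4.44828.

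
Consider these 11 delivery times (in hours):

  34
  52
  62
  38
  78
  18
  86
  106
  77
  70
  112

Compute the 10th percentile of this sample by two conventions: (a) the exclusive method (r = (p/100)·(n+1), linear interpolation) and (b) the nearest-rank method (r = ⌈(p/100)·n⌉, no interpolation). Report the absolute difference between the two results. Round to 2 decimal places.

12.80

Sorted: 18, 34, 38, 52, 62, 70, 77, 78, 86, 106, 112.
n = 11.
(a) r = 1.2; between ranks 1 (18) and 2 (34): 21.2.
(b) the nearest-rank method: rank 2 → 34.
|21.2 − 34| = 12.8.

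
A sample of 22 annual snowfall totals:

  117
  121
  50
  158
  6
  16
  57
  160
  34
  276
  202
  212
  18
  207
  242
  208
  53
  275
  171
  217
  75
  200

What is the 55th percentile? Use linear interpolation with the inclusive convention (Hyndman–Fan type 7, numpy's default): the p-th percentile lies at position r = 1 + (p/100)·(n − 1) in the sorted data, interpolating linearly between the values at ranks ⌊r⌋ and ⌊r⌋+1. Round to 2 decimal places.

166.05

Sorted: 6, 16, 18, 34, 50, 53, 57, 75, 117, 121, 158, 160, 171, 200, 202, 207, 208, 212, 217, 242, 275, 276.
n = 22.
r = 1 + (55/100)·(22 − 1) = 1 + 11.55 = 12.55.
Rank 12 is 160 and rank 13 is 171.
Interpolate: 160 + 0.55·(171 − 160) = 160 + 0.55·11 = 166.05.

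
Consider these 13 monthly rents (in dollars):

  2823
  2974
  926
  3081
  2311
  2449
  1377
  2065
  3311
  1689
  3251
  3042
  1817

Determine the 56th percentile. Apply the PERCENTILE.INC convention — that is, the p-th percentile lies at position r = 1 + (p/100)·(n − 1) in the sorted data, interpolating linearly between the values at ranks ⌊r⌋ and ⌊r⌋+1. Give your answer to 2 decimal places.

2718.28

Sorted: 926, 1377, 1689, 1817, 2065, 2311, 2449, 2823, 2974, 3042, 3081, 3251, 3311.
n = 13.
r = 1 + (56/100)·(13 − 1) = 1 + 6.72 = 7.72.
Rank 7 is 2449 and rank 8 is 2823.
Interpolate: 2449 + 0.72·(2823 − 2449) = 2449 + 0.72·374 = 2718.28.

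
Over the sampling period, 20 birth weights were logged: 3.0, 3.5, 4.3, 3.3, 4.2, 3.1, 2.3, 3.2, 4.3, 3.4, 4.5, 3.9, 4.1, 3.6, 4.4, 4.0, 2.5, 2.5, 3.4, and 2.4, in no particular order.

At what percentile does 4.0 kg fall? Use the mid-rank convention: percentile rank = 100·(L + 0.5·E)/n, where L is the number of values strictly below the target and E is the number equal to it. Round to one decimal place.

Sorted: 2.3, 2.4, 2.5, 2.5, 3.0, 3.1, 3.2, 3.3, 3.4, 3.4, 3.5, 3.6, 3.9, 4.0, 4.1, 4.2, 4.3, 4.3, 4.4, 4.5.
Count below 4.0: L = 13; count equal: E = 1; n = 20.
Percentile rank = 100·(13 + 0.5·1)/20 = 100·13.5/20 = 67.5.

67.5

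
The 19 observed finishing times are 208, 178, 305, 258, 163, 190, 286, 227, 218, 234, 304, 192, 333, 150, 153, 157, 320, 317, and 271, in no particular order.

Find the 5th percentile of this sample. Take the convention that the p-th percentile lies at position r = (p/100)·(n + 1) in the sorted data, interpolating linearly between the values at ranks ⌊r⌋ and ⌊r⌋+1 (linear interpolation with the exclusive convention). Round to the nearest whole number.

Sorted: 150, 153, 157, 163, 178, 190, 192, 208, 218, 227, 234, 258, 271, 286, 304, 305, 317, 320, 333.
n = 19.
r = (5/100)·(19 + 1) = 1.
r is an integer, so P5 is the value at rank 1: 150.

150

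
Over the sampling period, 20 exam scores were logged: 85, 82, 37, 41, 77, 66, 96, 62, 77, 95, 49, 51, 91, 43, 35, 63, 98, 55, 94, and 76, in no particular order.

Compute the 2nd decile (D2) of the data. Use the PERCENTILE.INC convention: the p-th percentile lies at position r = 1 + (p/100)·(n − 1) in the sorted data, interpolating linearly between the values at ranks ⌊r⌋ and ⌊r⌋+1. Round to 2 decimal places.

Sorted: 35, 37, 41, 43, 49, 51, 55, 62, 63, 66, 76, 77, 77, 82, 85, 91, 94, 95, 96, 98.
n = 20.
r = 1 + (20/100)·(20 − 1) = 1 + 3.8 = 4.8.
Rank 4 is 43 and rank 5 is 49.
Interpolate: 43 + 0.8·(49 − 43) = 43 + 0.8·6 = 47.8.

47.80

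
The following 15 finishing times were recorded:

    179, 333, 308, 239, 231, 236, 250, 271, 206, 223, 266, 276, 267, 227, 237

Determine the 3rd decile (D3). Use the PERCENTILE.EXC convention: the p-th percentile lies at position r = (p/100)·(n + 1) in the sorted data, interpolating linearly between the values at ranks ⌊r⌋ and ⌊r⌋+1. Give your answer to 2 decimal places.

230.20

Sorted: 179, 206, 223, 227, 231, 236, 237, 239, 250, 266, 267, 271, 276, 308, 333.
n = 15.
r = (30/100)·(15 + 1) = 4.8.
Rank 4 is 227 and rank 5 is 231.
Interpolate: 227 + 0.8·(231 − 227) = 227 + 0.8·4 = 230.2.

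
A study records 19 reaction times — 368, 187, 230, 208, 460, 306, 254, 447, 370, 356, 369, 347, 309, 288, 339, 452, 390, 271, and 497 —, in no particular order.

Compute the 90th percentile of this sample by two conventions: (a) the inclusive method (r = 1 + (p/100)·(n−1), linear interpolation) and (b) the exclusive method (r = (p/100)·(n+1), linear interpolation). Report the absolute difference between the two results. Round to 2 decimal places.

6.40

Sorted: 187, 208, 230, 254, 271, 288, 306, 309, 339, 347, 356, 368, 369, 370, 390, 447, 452, 460, 497.
n = 19.
(a) r = 17.2; between ranks 17 (452) and 18 (460): 453.6.
(b) r = 18 → value at rank 18 = 460.
|453.6 − 460| = 6.4.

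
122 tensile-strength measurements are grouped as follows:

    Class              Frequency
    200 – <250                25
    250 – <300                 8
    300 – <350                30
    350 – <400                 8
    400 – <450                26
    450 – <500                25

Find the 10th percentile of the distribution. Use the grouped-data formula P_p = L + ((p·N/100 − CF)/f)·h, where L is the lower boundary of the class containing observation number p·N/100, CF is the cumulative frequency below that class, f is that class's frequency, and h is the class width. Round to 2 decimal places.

224.40

N = 122; target position k = 10/100 · 122 = 12.2.
Cumulative frequencies: 25, 33, 63, 71, 97, 122.
Observation 12.2 falls in the class 200 – <250.
L = 200, CF = 0, f = 25, h = 50.
P10 = 200 + ((12.2 − 0)/25)·50 = 200 + 24.4 = 224.4.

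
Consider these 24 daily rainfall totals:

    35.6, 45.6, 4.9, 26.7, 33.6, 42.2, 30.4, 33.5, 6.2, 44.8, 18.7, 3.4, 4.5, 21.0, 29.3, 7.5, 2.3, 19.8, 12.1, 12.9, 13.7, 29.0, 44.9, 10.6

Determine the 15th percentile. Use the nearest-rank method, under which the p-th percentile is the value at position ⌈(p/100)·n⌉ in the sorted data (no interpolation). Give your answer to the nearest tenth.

4.9

Sorted: 2.3, 3.4, 4.5, 4.9, 6.2, 7.5, 10.6, 12.1, 12.9, 13.7, 18.7, 19.8, 21.0, 26.7, 29.0, 29.3, 30.4, 33.5, 33.6, 35.6, 42.2, 44.8, 44.9, 45.6.
n = 24.
Position = ⌈15/100 · 24⌉ = ⌈3.6⌉ = 4.
The value at rank 4 is 4.9.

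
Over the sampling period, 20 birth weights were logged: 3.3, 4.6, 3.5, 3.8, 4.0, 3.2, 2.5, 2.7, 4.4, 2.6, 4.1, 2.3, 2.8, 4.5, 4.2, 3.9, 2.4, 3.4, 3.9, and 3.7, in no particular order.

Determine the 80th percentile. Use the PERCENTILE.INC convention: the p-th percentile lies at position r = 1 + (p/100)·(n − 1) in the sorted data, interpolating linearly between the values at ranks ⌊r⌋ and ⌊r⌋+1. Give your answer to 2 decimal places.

Sorted: 2.3, 2.4, 2.5, 2.6, 2.7, 2.8, 3.2, 3.3, 3.4, 3.5, 3.7, 3.8, 3.9, 3.9, 4.0, 4.1, 4.2, 4.4, 4.5, 4.6.
n = 20.
r = 1 + (80/100)·(20 − 1) = 1 + 15.2 = 16.2.
Rank 16 is 4.1 and rank 17 is 4.2.
Interpolate: 4.1 + 0.2·(4.2 − 4.1) = 4.1 + 0.2·0.1 = 4.12.

4.12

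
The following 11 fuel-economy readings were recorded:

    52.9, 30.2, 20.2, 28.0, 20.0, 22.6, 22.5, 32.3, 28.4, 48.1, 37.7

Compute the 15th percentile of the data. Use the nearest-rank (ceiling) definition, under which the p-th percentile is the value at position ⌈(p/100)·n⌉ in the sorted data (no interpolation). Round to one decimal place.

20.2

Sorted: 20.0, 20.2, 22.5, 22.6, 28.0, 28.4, 30.2, 32.3, 37.7, 48.1, 52.9.
n = 11.
Position = ⌈15/100 · 11⌉ = ⌈1.65⌉ = 2.
The value at rank 2 is 20.2.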